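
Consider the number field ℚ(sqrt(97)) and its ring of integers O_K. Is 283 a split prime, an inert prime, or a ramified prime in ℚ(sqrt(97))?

split — (283) = 𝔭₁𝔭₂ with 𝔭₁ ≠ 𝔭₂

Since 97 ≡ 1 mod 4, the ring of integers is ℤ[(1+√97)/2] with discriminant 97.
283 ∤ 97, so 283 is unramified.
Legendre symbol by Euler's criterion: (97/283) ≡ 97^141 ≡ 1 (mod 283), i.e. (97/283) = 1.
Legendre symbol 1 ⇒ 283 is split.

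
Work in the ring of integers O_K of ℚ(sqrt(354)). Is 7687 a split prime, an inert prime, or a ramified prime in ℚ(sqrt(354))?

d = 354 ≡ 2 (mod 4), so O_K = ℤ[√354] and disc(K) = 4d = 1416.
disc(K) = 1416 is not divisible by 7687; 7687 is unramified.
Euler's criterion: 354^3843 mod 7687 = 1. Thus (354|7687) = 1.
Legendre symbol 1 ⇒ 7687 is split.

split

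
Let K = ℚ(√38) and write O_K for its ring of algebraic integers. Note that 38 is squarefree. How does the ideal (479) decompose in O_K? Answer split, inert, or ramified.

p is inert

Since 38 ≢ 1 mod 4, the ring of integers is ℤ[√38] with discriminant 4·38 = 152.
479 ∤ 152, so 479 is unramified.
Legendre symbol by Euler's criterion: (38/479) ≡ 38^239 ≡ 478 (mod 479), i.e. (38/479) = -1.
d is a non-residue mod p, hence 479 remains inert in O_K.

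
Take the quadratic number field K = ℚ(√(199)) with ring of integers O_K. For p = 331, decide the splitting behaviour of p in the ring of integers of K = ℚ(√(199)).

Since 199 ≢ 1 mod 4, the ring of integers is ℤ[√199] with discriminant 4·199 = 796.
Since gcd(331, 796) = 1 the prime 331 does not ramify.
Euler's criterion: 199^165 mod 331 = 330. Thus (199|331) = -1.
(199/331) = -1, so 331 is inert.

remains prime (inert)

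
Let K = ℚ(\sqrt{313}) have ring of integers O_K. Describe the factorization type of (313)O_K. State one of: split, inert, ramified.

ramified — (313) = 𝔭²

Since 313 ≡ 1 mod 4, the ring of integers is ℤ[(1+√313)/2] with discriminant 313.
313 divides disc(K) = 313, so 313 ramifies.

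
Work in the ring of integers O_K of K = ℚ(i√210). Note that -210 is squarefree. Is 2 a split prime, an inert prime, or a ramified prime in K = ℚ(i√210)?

p ramifies

-210 mod 4 = 2, hence disc K = 4·(-210) = -840 and O_K = ℤ[√-210].
Ramification test: 2 | -840. The prime 2 ramifies in K.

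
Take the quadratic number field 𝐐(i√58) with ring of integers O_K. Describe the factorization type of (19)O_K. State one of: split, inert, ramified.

Since -58 ≢ 1 mod 4, the ring of integers is ℤ[√-58] with discriminant 4·(-58) = -232.
Since gcd(19, -232) = 1 the prime 19 does not ramify.
Euler's criterion: (-58)^9 mod 19 = 18. Thus (-58|19) = -1.
d is a non-residue mod p, hence 19 remains inert in O_K.

inert — (19) stays prime in O_K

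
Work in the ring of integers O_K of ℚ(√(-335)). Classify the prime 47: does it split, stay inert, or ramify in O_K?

d = -335 ≡ 1 (mod 4), so O_K = ℤ[(1+√-335)/2] and disc(K) = d = -335.
disc(K) = -335 is not divisible by 47; 47 is unramified.
(-335/47) = 41^23 mod 47 = 46, giving Legendre symbol -1.
(-335/47) = -1, so 47 is inert.

p is inert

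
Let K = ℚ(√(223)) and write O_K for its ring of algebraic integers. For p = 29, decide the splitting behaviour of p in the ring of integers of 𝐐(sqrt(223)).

29 splits in O_K

223 mod 4 = 3, hence disc K = 4·223 = 892 and O_K = ℤ[√223].
Since gcd(29, 892) = 1 the prime 29 does not ramify.
Euler's criterion: 223^14 mod 29 = 1. Thus (223|29) = 1.
d is a quadratic residue mod p, hence 29 splits in O_K.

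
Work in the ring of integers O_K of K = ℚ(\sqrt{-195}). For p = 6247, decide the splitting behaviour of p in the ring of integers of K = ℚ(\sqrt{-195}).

splits completely

-195 mod 4 = 1, hence disc K = -195 and O_K = ℤ[(1+√-195)/2].
Since gcd(6247, -195) = 1 the prime 6247 does not ramify.
Euler's criterion: (-195)^3123 mod 6247 = 1. Thus (-195|6247) = 1.
Legendre symbol 1 ⇒ 6247 is split.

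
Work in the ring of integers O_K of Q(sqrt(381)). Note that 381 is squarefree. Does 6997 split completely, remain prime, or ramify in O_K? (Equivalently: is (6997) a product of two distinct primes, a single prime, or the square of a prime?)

6997 remains inert

381 mod 4 = 1, hence disc K = 381 and O_K = ℤ[(1+√381)/2].
6997 ∤ 381, so 6997 is unramified.
Compute (381/6997) via Euler: 381^((6997-1)/2) mod 6997 = 6996, so (381/6997) = -1.
(381/6997) = -1, so 6997 is inert.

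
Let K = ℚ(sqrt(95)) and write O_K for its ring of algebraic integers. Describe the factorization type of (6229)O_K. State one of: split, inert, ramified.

95 mod 4 = 3, hence disc K = 4·95 = 380 and O_K = ℤ[√95].
disc(K) = 380 is not divisible by 6229; 6229 is unramified.
Legendre symbol by Euler's criterion: (95/6229) ≡ 95^3114 ≡ 1 (mod 6229), i.e. (95/6229) = 1.
(95/6229) = 1, so 6229 splits.

split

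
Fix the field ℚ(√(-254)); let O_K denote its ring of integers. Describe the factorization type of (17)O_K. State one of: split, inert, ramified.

p splits

-254 mod 4 = 2, hence disc K = 4·(-254) = -1016 and O_K = ℤ[√-254].
17 ∤ -1016, so 17 is unramified.
(-254/17) = 1^8 mod 17 = 1, giving Legendre symbol 1.
d is a quadratic residue mod p, hence 17 splits in O_K.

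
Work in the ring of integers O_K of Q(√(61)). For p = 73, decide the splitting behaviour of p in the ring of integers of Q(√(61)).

split — (73) = 𝔭₁𝔭₂ with 𝔭₁ ≠ 𝔭₂

61 mod 4 = 1, hence disc K = 61 and O_K = ℤ[(1+√61)/2].
Since gcd(73, 61) = 1 the prime 73 does not ramify.
(61/73) = 61^36 mod 73 = 1, giving Legendre symbol 1.
Legendre symbol 1 ⇒ 73 is split.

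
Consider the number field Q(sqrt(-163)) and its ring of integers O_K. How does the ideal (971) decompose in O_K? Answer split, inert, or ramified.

split — (971) = 𝔭₁𝔭₂ with 𝔭₁ ≠ 𝔭₂

d = -163 ≡ 1 (mod 4), so O_K = ℤ[(1+√-163)/2] and disc(K) = d = -163.
971 ∤ -163, so 971 is unramified.
Compute (-163/971) via Euler: 808^((971-1)/2) mod 971 = 1, so (-163/971) = 1.
(-163/971) = 1, so 971 splits.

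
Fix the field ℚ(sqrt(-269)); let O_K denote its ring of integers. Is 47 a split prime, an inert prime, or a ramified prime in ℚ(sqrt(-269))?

d = -269 ≡ 3 (mod 4), so O_K = ℤ[√-269] and disc(K) = 4d = -1076.
47 ∤ -1076, so 47 is unramified.
Legendre symbol by Euler's criterion: (-269/47) ≡ (-269)^23 ≡ 46 (mod 47), i.e. (-269/47) = -1.
(-269/47) = -1, so 47 is inert.

p is inert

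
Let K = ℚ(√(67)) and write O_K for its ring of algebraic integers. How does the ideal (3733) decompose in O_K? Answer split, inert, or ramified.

inert — (3733) stays prime in O_K

67 mod 4 = 3, hence disc K = 4·67 = 268 and O_K = ℤ[√67].
Since gcd(3733, 268) = 1 the prime 3733 does not ramify.
Legendre symbol by Euler's criterion: (67/3733) ≡ 67^1866 ≡ 3732 (mod 3733), i.e. (67/3733) = -1.
(67/3733) = -1, so 3733 is inert.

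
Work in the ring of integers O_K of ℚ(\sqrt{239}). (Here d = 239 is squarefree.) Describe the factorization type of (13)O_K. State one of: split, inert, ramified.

p is inert

239 mod 4 = 3, hence disc K = 4·239 = 956 and O_K = ℤ[√239].
13 ∤ 956, so 13 is unramified.
Compute (239/13) via Euler: 5^((13-1)/2) mod 13 = 12, so (239/13) = -1.
(239/13) = -1, so 13 is inert.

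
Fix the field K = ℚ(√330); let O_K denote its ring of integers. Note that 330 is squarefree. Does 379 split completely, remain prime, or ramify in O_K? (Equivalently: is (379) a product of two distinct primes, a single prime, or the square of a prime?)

379 remains inert

d = 330 ≡ 2 (mod 4), so O_K = ℤ[√330] and disc(K) = 4d = 1320.
disc(K) = 1320 is not divisible by 379; 379 is unramified.
Compute (330/379) via Euler: 330^((379-1)/2) mod 379 = 378, so (330/379) = -1.
Legendre symbol -1 ⇒ 379 is inert.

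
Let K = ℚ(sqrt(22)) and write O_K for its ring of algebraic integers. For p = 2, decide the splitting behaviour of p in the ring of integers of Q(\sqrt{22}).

d = 22 ≡ 2 (mod 4), so O_K = ℤ[√22] and disc(K) = 4d = 88.
2 divides disc(K) = 88, so 2 ramifies.

ramified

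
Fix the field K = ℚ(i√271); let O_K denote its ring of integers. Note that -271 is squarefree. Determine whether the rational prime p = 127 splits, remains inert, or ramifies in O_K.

127 remains inert

d = -271 ≡ 1 (mod 4), so O_K = ℤ[(1+√-271)/2] and disc(K) = d = -271.
127 ∤ -271, so 127 is unramified.
Euler's criterion: (-271)^63 mod 127 = 126. Thus (-271|127) = -1.
(-271/127) = -1, so 127 is inert.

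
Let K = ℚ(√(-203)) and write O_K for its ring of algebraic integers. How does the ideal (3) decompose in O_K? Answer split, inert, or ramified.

splits completely

-203 mod 4 = 1, hence disc K = -203 and O_K = ℤ[(1+√-203)/2].
3 ∤ -203, so 3 is unramified.
Euler's criterion: (-203)^1 mod 3 = 1. Thus (-203|3) = 1.
Legendre symbol 1 ⇒ 3 is split.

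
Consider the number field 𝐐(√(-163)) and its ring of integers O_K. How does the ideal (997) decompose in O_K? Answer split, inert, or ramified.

997 remains inert

d = -163 ≡ 1 (mod 4), so O_K = ℤ[(1+√-163)/2] and disc(K) = d = -163.
disc(K) = -163 is not divisible by 997; 997 is unramified.
Euler's criterion: (-163)^498 mod 997 = 996. Thus (-163|997) = -1.
Legendre symbol -1 ⇒ 997 is inert.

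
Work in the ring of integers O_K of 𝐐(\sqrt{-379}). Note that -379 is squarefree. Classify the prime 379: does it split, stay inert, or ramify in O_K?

Since -379 ≡ 1 mod 4, the ring of integers is ℤ[(1+√-379)/2] with discriminant -379.
disc(K) = -379 = 379·(-1), so p = 379 is ramified.

ramifies in O_K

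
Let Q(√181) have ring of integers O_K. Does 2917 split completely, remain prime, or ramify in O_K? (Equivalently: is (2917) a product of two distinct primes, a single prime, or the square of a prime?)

remains prime (inert)

Since 181 ≡ 1 mod 4, the ring of integers is ℤ[(1+√181)/2] with discriminant 181.
disc(K) = 181 is not divisible by 2917; 2917 is unramified.
Compute (181/2917) via Euler: 181^((2917-1)/2) mod 2917 = 2916, so (181/2917) = -1.
Legendre symbol -1 ⇒ 2917 is inert.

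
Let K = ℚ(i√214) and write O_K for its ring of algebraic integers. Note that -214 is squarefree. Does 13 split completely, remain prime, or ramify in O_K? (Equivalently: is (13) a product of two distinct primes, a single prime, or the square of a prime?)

d = -214 ≡ 2 (mod 4), so O_K = ℤ[√-214] and disc(K) = 4d = -856.
Since gcd(13, -856) = 1 the prime 13 does not ramify.
Compute (-214/13) via Euler: 7^((13-1)/2) mod 13 = 12, so (-214/13) = -1.
(-214/13) = -1, so 13 is inert.

inert — (13) stays prime in O_K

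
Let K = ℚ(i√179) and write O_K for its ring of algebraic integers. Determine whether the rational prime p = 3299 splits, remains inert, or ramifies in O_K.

Since -179 ≡ 1 mod 4, the ring of integers is ℤ[(1+√-179)/2] with discriminant -179.
disc(K) = -179 is not divisible by 3299; 3299 is unramified.
Compute (-179/3299) via Euler: 3120^((3299-1)/2) mod 3299 = 1, so (-179/3299) = 1.
d is a quadratic residue mod p, hence 3299 splits in O_K.

p splits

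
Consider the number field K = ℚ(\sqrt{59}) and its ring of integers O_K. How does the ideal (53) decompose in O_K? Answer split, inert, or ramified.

59 mod 4 = 3, hence disc K = 4·59 = 236 and O_K = ℤ[√59].
disc(K) = 236 is not divisible by 53; 53 is unramified.
(59/53) = 6^26 mod 53 = 1, giving Legendre symbol 1.
(59/53) = 1, so 53 splits.

split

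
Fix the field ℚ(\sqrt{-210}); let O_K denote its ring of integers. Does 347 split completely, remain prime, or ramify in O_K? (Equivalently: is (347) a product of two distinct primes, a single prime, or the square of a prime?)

d = -210 ≡ 2 (mod 4), so O_K = ℤ[√-210] and disc(K) = 4d = -840.
disc(K) = -840 is not divisible by 347; 347 is unramified.
(-210/347) = 137^173 mod 347 = 1, giving Legendre symbol 1.
(-210/347) = 1, so 347 splits.

p splits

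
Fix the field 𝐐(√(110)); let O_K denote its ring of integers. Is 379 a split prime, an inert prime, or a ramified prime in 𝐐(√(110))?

p splits

Since 110 ≢ 1 mod 4, the ring of integers is ℤ[√110] with discriminant 4·110 = 440.
Since gcd(379, 440) = 1 the prime 379 does not ramify.
(110/379) = 110^189 mod 379 = 1, giving Legendre symbol 1.
(110/379) = 1, so 379 splits.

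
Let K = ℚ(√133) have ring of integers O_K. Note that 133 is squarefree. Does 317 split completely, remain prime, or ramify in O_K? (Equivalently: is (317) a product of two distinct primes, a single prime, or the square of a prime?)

inert

d = 133 ≡ 1 (mod 4), so O_K = ℤ[(1+√133)/2] and disc(K) = d = 133.
disc(K) = 133 is not divisible by 317; 317 is unramified.
(133/317) = 133^158 mod 317 = 316, giving Legendre symbol -1.
d is a non-residue mod p, hence 317 remains inert in O_K.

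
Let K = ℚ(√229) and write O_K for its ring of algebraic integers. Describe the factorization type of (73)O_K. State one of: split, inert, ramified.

p is inert

Since 229 ≡ 1 mod 4, the ring of integers is ℤ[(1+√229)/2] with discriminant 229.
disc(K) = 229 is not divisible by 73; 73 is unramified.
Euler's criterion: 229^36 mod 73 = 72. Thus (229|73) = -1.
(229/73) = -1, so 73 is inert.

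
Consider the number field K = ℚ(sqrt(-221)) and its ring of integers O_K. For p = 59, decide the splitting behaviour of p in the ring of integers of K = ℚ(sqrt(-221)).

-221 mod 4 = 3, hence disc K = 4·(-221) = -884 and O_K = ℤ[√-221].
disc(K) = -884 is not divisible by 59; 59 is unramified.
Legendre symbol by Euler's criterion: (-221/59) ≡ (-221)^29 ≡ 1 (mod 59), i.e. (-221/59) = 1.
d is a quadratic residue mod p, hence 59 splits in O_K.

p splits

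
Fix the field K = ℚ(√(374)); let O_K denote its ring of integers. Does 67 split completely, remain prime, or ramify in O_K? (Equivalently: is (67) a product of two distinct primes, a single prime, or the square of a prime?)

p splits

374 mod 4 = 2, hence disc K = 4·374 = 1496 and O_K = ℤ[√374].
67 ∤ 1496, so 67 is unramified.
Legendre symbol by Euler's criterion: (374/67) ≡ 374^33 ≡ 1 (mod 67), i.e. (374/67) = 1.
Legendre symbol 1 ⇒ 67 is split.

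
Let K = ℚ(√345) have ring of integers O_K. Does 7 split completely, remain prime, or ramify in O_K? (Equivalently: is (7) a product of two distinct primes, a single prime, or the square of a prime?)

splits completely

d = 345 ≡ 1 (mod 4), so O_K = ℤ[(1+√345)/2] and disc(K) = d = 345.
disc(K) = 345 is not divisible by 7; 7 is unramified.
(345/7) = 2^3 mod 7 = 1, giving Legendre symbol 1.
Legendre symbol 1 ⇒ 7 is split.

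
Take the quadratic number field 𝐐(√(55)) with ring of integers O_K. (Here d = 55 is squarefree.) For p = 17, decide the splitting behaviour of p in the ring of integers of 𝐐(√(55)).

55 mod 4 = 3, hence disc K = 4·55 = 220 and O_K = ℤ[√55].
Since gcd(17, 220) = 1 the prime 17 does not ramify.
Legendre symbol by Euler's criterion: (55/17) ≡ 55^8 ≡ 1 (mod 17), i.e. (55/17) = 1.
Legendre symbol 1 ⇒ 17 is split.

17 splits in O_K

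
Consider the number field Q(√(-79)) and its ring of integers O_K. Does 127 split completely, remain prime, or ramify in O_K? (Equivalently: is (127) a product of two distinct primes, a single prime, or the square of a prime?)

remains prime (inert)

-79 mod 4 = 1, hence disc K = -79 and O_K = ℤ[(1+√-79)/2].
127 ∤ -79, so 127 is unramified.
Euler's criterion: (-79)^63 mod 127 = 126. Thus (-79|127) = -1.
Legendre symbol -1 ⇒ 127 is inert.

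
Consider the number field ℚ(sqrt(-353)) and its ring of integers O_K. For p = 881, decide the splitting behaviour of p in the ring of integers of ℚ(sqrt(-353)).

inert — (881) stays prime in O_K

d = -353 ≡ 3 (mod 4), so O_K = ℤ[√-353] and disc(K) = 4d = -1412.
disc(K) = -1412 is not divisible by 881; 881 is unramified.
Euler's criterion: (-353)^440 mod 881 = 880. Thus (-353|881) = -1.
Legendre symbol -1 ⇒ 881 is inert.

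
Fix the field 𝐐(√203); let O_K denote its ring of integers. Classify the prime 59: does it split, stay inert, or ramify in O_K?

59 splits in O_K

d = 203 ≡ 3 (mod 4), so O_K = ℤ[√203] and disc(K) = 4d = 812.
Since gcd(59, 812) = 1 the prime 59 does not ramify.
Compute (203/59) via Euler: 26^((59-1)/2) mod 59 = 1, so (203/59) = 1.
d is a quadratic residue mod p, hence 59 splits in O_K.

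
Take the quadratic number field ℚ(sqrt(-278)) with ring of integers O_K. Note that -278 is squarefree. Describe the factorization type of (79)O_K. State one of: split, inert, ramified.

d = -278 ≡ 2 (mod 4), so O_K = ℤ[√-278] and disc(K) = 4d = -1112.
disc(K) = -1112 is not divisible by 79; 79 is unramified.
(-278/79) = 38^39 mod 79 = 1, giving Legendre symbol 1.
Legendre symbol 1 ⇒ 79 is split.

split — (79) = 𝔭₁𝔭₂ with 𝔭₁ ≠ 𝔭₂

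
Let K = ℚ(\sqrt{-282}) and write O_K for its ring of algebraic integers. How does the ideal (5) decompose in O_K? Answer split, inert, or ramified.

inert — (5) stays prime in O_K

-282 mod 4 = 2, hence disc K = 4·(-282) = -1128 and O_K = ℤ[√-282].
Since gcd(5, -1128) = 1 the prime 5 does not ramify.
Euler's criterion: (-282)^2 mod 5 = 4. Thus (-282|5) = -1.
d is a non-residue mod p, hence 5 remains inert in O_K.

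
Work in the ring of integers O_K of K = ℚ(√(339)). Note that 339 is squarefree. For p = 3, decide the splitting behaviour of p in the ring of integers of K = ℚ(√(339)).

ramified

339 mod 4 = 3, hence disc K = 4·339 = 1356 and O_K = ℤ[√339].
Ramification test: 3 | 1356. The prime 3 ramifies in K.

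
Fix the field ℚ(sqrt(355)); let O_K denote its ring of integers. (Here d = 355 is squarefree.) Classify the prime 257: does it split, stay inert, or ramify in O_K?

Since 355 ≢ 1 mod 4, the ring of integers is ℤ[√355] with discriminant 4·355 = 1420.
disc(K) = 1420 is not divisible by 257; 257 is unramified.
Compute (355/257) via Euler: 98^((257-1)/2) mod 257 = 1, so (355/257) = 1.
(355/257) = 1, so 257 splits.

p splits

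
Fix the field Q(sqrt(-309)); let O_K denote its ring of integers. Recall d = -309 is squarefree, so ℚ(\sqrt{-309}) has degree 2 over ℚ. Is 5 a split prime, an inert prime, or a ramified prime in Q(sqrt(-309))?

d = -309 ≡ 3 (mod 4), so O_K = ℤ[√-309] and disc(K) = 4d = -1236.
disc(K) = -1236 is not divisible by 5; 5 is unramified.
Euler's criterion: (-309)^2 mod 5 = 1. Thus (-309|5) = 1.
(-309/5) = 1, so 5 splits.

split — (5) = 𝔭₁𝔭₂ with 𝔭₁ ≠ 𝔭₂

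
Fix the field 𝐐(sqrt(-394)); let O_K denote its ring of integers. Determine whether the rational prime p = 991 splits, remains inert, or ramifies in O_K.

inert

Since -394 ≢ 1 mod 4, the ring of integers is ℤ[√-394] with discriminant 4·(-394) = -1576.
disc(K) = -1576 is not divisible by 991; 991 is unramified.
(-394/991) = 597^495 mod 991 = 990, giving Legendre symbol -1.
(-394/991) = -1, so 991 is inert.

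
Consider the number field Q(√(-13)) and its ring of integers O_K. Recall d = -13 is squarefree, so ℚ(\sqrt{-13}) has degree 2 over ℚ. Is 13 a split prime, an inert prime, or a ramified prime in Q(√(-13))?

ramified — (13) = 𝔭²

-13 mod 4 = 3, hence disc K = 4·(-13) = -52 and O_K = ℤ[√-13].
disc(K) = -52 = 13·(-4), so p = 13 is ramified.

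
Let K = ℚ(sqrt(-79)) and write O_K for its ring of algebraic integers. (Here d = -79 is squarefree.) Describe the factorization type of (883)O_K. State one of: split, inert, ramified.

p is inert

Since -79 ≡ 1 mod 4, the ring of integers is ℤ[(1+√-79)/2] with discriminant -79.
disc(K) = -79 is not divisible by 883; 883 is unramified.
Compute (-79/883) via Euler: 804^((883-1)/2) mod 883 = 882, so (-79/883) = -1.
(-79/883) = -1, so 883 is inert.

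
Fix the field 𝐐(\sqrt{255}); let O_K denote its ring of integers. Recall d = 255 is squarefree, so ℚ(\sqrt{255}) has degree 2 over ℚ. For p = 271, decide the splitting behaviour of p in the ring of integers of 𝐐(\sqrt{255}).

d = 255 ≡ 3 (mod 4), so O_K = ℤ[√255] and disc(K) = 4d = 1020.
disc(K) = 1020 is not divisible by 271; 271 is unramified.
(255/271) = 255^135 mod 271 = 270, giving Legendre symbol -1.
(255/271) = -1, so 271 is inert.

inert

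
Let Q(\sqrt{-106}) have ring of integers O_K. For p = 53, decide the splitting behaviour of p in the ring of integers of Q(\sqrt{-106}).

p ramifies

d = -106 ≡ 2 (mod 4), so O_K = ℤ[√-106] and disc(K) = 4d = -424.
53 divides disc(K) = -424, so 53 ramifies.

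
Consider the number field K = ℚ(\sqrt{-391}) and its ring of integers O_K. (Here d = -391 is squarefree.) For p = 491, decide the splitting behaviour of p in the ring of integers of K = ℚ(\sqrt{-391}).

-391 mod 4 = 1, hence disc K = -391 and O_K = ℤ[(1+√-391)/2].
Since gcd(491, -391) = 1 the prime 491 does not ramify.
Compute (-391/491) via Euler: 100^((491-1)/2) mod 491 = 1, so (-391/491) = 1.
(-391/491) = 1, so 491 splits.

splits completely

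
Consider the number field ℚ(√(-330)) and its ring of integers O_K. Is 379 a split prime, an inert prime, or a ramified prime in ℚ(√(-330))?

p splits

d = -330 ≡ 2 (mod 4), so O_K = ℤ[√-330] and disc(K) = 4d = -1320.
disc(K) = -1320 is not divisible by 379; 379 is unramified.
Compute (-330/379) via Euler: 49^((379-1)/2) mod 379 = 1, so (-330/379) = 1.
(-330/379) = 1, so 379 splits.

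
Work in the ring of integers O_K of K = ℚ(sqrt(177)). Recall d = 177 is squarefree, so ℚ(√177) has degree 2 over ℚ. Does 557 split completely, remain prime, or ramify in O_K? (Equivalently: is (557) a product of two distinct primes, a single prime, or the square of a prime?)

177 mod 4 = 1, hence disc K = 177 and O_K = ℤ[(1+√177)/2].
557 ∤ 177, so 557 is unramified.
Legendre symbol by Euler's criterion: (177/557) ≡ 177^278 ≡ 556 (mod 557), i.e. (177/557) = -1.
d is a non-residue mod p, hence 557 remains inert in O_K.

remains prime (inert)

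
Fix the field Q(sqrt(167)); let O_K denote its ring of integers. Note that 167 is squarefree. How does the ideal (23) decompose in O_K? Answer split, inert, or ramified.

p splits

Since 167 ≢ 1 mod 4, the ring of integers is ℤ[√167] with discriminant 4·167 = 668.
23 ∤ 668, so 23 is unramified.
(167/23) = 6^11 mod 23 = 1, giving Legendre symbol 1.
d is a quadratic residue mod p, hence 23 splits in O_K.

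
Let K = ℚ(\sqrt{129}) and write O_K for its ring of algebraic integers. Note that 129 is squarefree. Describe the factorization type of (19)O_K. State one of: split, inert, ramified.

Since 129 ≡ 1 mod 4, the ring of integers is ℤ[(1+√129)/2] with discriminant 129.
disc(K) = 129 is not divisible by 19; 19 is unramified.
(129/19) = 15^9 mod 19 = 18, giving Legendre symbol -1.
d is a non-residue mod p, hence 19 remains inert in O_K.

remains prime (inert)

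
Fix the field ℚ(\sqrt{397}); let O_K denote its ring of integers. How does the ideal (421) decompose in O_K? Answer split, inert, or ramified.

p is inert

Since 397 ≡ 1 mod 4, the ring of integers is ℤ[(1+√397)/2] with discriminant 397.
Since gcd(421, 397) = 1 the prime 421 does not ramify.
Euler's criterion: 397^210 mod 421 = 420. Thus (397|421) = -1.
Legendre symbol -1 ⇒ 421 is inert.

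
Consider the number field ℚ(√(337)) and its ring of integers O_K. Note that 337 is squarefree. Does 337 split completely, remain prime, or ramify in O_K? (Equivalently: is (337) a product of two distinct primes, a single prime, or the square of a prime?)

d = 337 ≡ 1 (mod 4), so O_K = ℤ[(1+√337)/2] and disc(K) = d = 337.
Ramification test: 337 | 337. The prime 337 ramifies in K.

ramified — (337) = 𝔭²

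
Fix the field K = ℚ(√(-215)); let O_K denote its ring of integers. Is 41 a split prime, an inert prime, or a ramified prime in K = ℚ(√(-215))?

d = -215 ≡ 1 (mod 4), so O_K = ℤ[(1+√-215)/2] and disc(K) = d = -215.
disc(K) = -215 is not divisible by 41; 41 is unramified.
(-215/41) = 31^20 mod 41 = 1, giving Legendre symbol 1.
d is a quadratic residue mod p, hence 41 splits in O_K.

splits completely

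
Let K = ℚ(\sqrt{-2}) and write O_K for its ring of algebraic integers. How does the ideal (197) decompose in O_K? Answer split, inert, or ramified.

d = -2 ≡ 2 (mod 4), so O_K = ℤ[√-2] and disc(K) = 4d = -8.
disc(K) = -8 is not divisible by 197; 197 is unramified.
(-2/197) = 195^98 mod 197 = 196, giving Legendre symbol -1.
d is a non-residue mod p, hence 197 remains inert in O_K.

p is inert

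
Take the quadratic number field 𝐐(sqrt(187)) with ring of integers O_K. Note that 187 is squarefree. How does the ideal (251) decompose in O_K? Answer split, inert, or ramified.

inert

Since 187 ≢ 1 mod 4, the ring of integers is ℤ[√187] with discriminant 4·187 = 748.
251 ∤ 748, so 251 is unramified.
Euler's criterion: 187^125 mod 251 = 250. Thus (187|251) = -1.
d is a non-residue mod p, hence 251 remains inert in O_K.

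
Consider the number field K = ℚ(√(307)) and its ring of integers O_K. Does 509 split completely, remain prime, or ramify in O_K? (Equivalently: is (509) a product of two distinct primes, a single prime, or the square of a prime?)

p is inert

Since 307 ≢ 1 mod 4, the ring of integers is ℤ[√307] with discriminant 4·307 = 1228.
509 ∤ 1228, so 509 is unramified.
(307/509) = 307^254 mod 509 = 508, giving Legendre symbol -1.
d is a non-residue mod p, hence 509 remains inert in O_K.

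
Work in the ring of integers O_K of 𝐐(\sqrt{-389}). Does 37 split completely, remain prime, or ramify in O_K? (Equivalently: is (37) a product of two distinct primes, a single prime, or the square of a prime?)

Since -389 ≢ 1 mod 4, the ring of integers is ℤ[√-389] with discriminant 4·(-389) = -1556.
37 ∤ -1556, so 37 is unramified.
Euler's criterion: (-389)^18 mod 37 = 36. Thus (-389|37) = -1.
Legendre symbol -1 ⇒ 37 is inert.

remains prime (inert)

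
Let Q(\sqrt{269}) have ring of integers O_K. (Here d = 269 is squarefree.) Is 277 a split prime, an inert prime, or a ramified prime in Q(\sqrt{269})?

remains prime (inert)

d = 269 ≡ 1 (mod 4), so O_K = ℤ[(1+√269)/2] and disc(K) = d = 269.
disc(K) = 269 is not divisible by 277; 277 is unramified.
(269/277) = 269^138 mod 277 = 276, giving Legendre symbol -1.
(269/277) = -1, so 277 is inert.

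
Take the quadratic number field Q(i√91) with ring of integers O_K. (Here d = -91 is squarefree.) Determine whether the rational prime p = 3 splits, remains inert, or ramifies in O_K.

-91 mod 4 = 1, hence disc K = -91 and O_K = ℤ[(1+√-91)/2].
disc(K) = -91 is not divisible by 3; 3 is unramified.
Euler's criterion: (-91)^1 mod 3 = 2. Thus (-91|3) = -1.
Legendre symbol -1 ⇒ 3 is inert.

inert — (3) stays prime in O_K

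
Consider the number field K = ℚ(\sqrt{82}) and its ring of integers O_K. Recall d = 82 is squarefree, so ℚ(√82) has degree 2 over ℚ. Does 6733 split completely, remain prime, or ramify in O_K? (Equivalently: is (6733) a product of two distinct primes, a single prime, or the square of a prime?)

p is inert

82 mod 4 = 2, hence disc K = 4·82 = 328 and O_K = ℤ[√82].
Since gcd(6733, 328) = 1 the prime 6733 does not ramify.
(82/6733) = 82^3366 mod 6733 = 6732, giving Legendre symbol -1.
(82/6733) = -1, so 6733 is inert.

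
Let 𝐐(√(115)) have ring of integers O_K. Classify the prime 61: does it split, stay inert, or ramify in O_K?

inert

d = 115 ≡ 3 (mod 4), so O_K = ℤ[√115] and disc(K) = 4d = 460.
Since gcd(61, 460) = 1 the prime 61 does not ramify.
Euler's criterion: 115^30 mod 61 = 60. Thus (115|61) = -1.
(115/61) = -1, so 61 is inert.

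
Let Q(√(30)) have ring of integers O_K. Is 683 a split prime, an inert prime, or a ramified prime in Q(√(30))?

683 splits in O_K

Since 30 ≢ 1 mod 4, the ring of integers is ℤ[√30] with discriminant 4·30 = 120.
683 ∤ 120, so 683 is unramified.
(30/683) = 30^341 mod 683 = 1, giving Legendre symbol 1.
Legendre symbol 1 ⇒ 683 is split.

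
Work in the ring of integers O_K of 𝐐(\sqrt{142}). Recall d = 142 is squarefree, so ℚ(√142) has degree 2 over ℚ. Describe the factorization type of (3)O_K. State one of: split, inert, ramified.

d = 142 ≡ 2 (mod 4), so O_K = ℤ[√142] and disc(K) = 4d = 568.
disc(K) = 568 is not divisible by 3; 3 is unramified.
(142/3) = 1^1 mod 3 = 1, giving Legendre symbol 1.
d is a quadratic residue mod p, hence 3 splits in O_K.

split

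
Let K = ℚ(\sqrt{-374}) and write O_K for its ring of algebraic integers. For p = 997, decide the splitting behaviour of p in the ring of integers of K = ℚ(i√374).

-374 mod 4 = 2, hence disc K = 4·(-374) = -1496 and O_K = ℤ[√-374].
Since gcd(997, -1496) = 1 the prime 997 does not ramify.
Compute (-374/997) via Euler: 623^((997-1)/2) mod 997 = 996, so (-374/997) = -1.
d is a non-residue mod p, hence 997 remains inert in O_K.

p is inert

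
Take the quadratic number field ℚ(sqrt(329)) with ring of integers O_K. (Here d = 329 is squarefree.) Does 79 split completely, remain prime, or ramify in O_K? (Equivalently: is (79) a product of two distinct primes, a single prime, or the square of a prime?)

d = 329 ≡ 1 (mod 4), so O_K = ℤ[(1+√329)/2] and disc(K) = d = 329.
Since gcd(79, 329) = 1 the prime 79 does not ramify.
(329/79) = 13^39 mod 79 = 1, giving Legendre symbol 1.
d is a quadratic residue mod p, hence 79 splits in O_K.

split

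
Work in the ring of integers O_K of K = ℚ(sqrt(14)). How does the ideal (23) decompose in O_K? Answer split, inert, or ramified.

14 mod 4 = 2, hence disc K = 4·14 = 56 and O_K = ℤ[√14].
disc(K) = 56 is not divisible by 23; 23 is unramified.
Compute (14/23) via Euler: 14^((23-1)/2) mod 23 = 22, so (14/23) = -1.
(14/23) = -1, so 23 is inert.

p is inert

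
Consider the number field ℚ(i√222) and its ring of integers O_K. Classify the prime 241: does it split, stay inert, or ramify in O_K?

-222 mod 4 = 2, hence disc K = 4·(-222) = -888 and O_K = ℤ[√-222].
241 ∤ -888, so 241 is unramified.
Legendre symbol by Euler's criterion: (-222/241) ≡ (-222)^120 ≡ 240 (mod 241), i.e. (-222/241) = -1.
Legendre symbol -1 ⇒ 241 is inert.

p is inert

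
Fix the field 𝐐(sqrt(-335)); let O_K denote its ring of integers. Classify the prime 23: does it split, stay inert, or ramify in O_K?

d = -335 ≡ 1 (mod 4), so O_K = ℤ[(1+√-335)/2] and disc(K) = d = -335.
23 ∤ -335, so 23 is unramified.
Euler's criterion: (-335)^11 mod 23 = 22. Thus (-335|23) = -1.
(-335/23) = -1, so 23 is inert.

inert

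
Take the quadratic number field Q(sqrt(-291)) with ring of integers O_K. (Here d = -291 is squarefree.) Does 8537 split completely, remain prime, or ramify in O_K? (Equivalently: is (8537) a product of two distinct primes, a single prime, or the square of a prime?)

Since -291 ≡ 1 mod 4, the ring of integers is ℤ[(1+√-291)/2] with discriminant -291.
8537 ∤ -291, so 8537 is unramified.
Legendre symbol by Euler's criterion: (-291/8537) ≡ (-291)^4268 ≡ 8536 (mod 8537), i.e. (-291/8537) = -1.
(-291/8537) = -1, so 8537 is inert.

inert — (8537) stays prime in O_K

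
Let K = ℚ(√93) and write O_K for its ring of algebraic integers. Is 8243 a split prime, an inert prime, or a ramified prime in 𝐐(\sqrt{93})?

d = 93 ≡ 1 (mod 4), so O_K = ℤ[(1+√93)/2] and disc(K) = d = 93.
Since gcd(8243, 93) = 1 the prime 8243 does not ramify.
Euler's criterion: 93^4121 mod 8243 = 8242. Thus (93|8243) = -1.
d is a non-residue mod p, hence 8243 remains inert in O_K.

8243 remains inert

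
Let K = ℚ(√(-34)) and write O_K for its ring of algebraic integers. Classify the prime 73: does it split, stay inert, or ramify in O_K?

-34 mod 4 = 2, hence disc K = 4·(-34) = -136 and O_K = ℤ[√-34].
disc(K) = -136 is not divisible by 73; 73 is unramified.
Compute (-34/73) via Euler: 39^((73-1)/2) mod 73 = 72, so (-34/73) = -1.
(-34/73) = -1, so 73 is inert.

inert — (73) stays prime in O_K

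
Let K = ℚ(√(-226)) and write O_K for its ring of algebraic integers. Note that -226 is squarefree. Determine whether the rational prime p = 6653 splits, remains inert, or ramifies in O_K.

inert — (6653) stays prime in O_K

d = -226 ≡ 2 (mod 4), so O_K = ℤ[√-226] and disc(K) = 4d = -904.
6653 ∤ -904, so 6653 is unramified.
Euler's criterion: (-226)^3326 mod 6653 = 6652. Thus (-226|6653) = -1.
d is a non-residue mod p, hence 6653 remains inert in O_K.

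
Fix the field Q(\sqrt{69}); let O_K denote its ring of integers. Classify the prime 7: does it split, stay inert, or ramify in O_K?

Since 69 ≡ 1 mod 4, the ring of integers is ℤ[(1+√69)/2] with discriminant 69.
7 ∤ 69, so 7 is unramified.
(69/7) = 6^3 mod 7 = 6, giving Legendre symbol -1.
d is a non-residue mod p, hence 7 remains inert in O_K.

remains prime (inert)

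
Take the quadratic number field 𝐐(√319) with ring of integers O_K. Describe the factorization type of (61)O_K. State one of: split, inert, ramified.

319 mod 4 = 3, hence disc K = 4·319 = 1276 and O_K = ℤ[√319].
disc(K) = 1276 is not divisible by 61; 61 is unramified.
Legendre symbol by Euler's criterion: (319/61) ≡ 319^30 ≡ 1 (mod 61), i.e. (319/61) = 1.
d is a quadratic residue mod p, hence 61 splits in O_K.

split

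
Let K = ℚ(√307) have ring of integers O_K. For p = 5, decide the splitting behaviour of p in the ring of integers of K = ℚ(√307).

307 mod 4 = 3, hence disc K = 4·307 = 1228 and O_K = ℤ[√307].
Since gcd(5, 1228) = 1 the prime 5 does not ramify.
Legendre symbol by Euler's criterion: (307/5) ≡ 307^2 ≡ 4 (mod 5), i.e. (307/5) = -1.
d is a non-residue mod p, hence 5 remains inert in O_K.

remains prime (inert)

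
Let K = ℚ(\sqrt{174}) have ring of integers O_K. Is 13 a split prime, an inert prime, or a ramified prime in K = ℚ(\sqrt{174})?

Since 174 ≢ 1 mod 4, the ring of integers is ℤ[√174] with discriminant 4·174 = 696.
13 ∤ 696, so 13 is unramified.
(174/13) = 5^6 mod 13 = 12, giving Legendre symbol -1.
d is a non-residue mod p, hence 13 remains inert in O_K.

inert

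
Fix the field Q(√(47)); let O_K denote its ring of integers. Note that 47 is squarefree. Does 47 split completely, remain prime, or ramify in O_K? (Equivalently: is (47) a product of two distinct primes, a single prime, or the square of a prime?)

Since 47 ≢ 1 mod 4, the ring of integers is ℤ[√47] with discriminant 4·47 = 188.
47 divides disc(K) = 188, so 47 ramifies.

ramified — (47) = 𝔭²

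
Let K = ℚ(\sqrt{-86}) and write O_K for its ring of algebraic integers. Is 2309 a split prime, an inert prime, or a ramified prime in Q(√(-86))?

Since -86 ≢ 1 mod 4, the ring of integers is ℤ[√-86] with discriminant 4·(-86) = -344.
2309 ∤ -344, so 2309 is unramified.
Compute (-86/2309) via Euler: 2223^((2309-1)/2) mod 2309 = 1, so (-86/2309) = 1.
d is a quadratic residue mod p, hence 2309 splits in O_K.

split — (2309) = 𝔭₁𝔭₂ with 𝔭₁ ≠ 𝔭₂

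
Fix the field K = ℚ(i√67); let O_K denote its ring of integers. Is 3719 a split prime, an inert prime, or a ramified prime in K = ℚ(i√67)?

Since -67 ≡ 1 mod 4, the ring of integers is ℤ[(1+√-67)/2] with discriminant -67.
3719 ∤ -67, so 3719 is unramified.
Euler's criterion: (-67)^1859 mod 3719 = 3718. Thus (-67|3719) = -1.
d is a non-residue mod p, hence 3719 remains inert in O_K.

3719 remains inert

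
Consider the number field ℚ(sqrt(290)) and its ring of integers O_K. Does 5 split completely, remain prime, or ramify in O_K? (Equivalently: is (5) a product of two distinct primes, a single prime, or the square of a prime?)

d = 290 ≡ 2 (mod 4), so O_K = ℤ[√290] and disc(K) = 4d = 1160.
5 divides disc(K) = 1160, so 5 ramifies.

p ramifies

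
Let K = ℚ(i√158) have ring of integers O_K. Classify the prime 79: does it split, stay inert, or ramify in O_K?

ramifies in O_K

d = -158 ≡ 2 (mod 4), so O_K = ℤ[√-158] and disc(K) = 4d = -632.
79 divides disc(K) = -632, so 79 ramifies.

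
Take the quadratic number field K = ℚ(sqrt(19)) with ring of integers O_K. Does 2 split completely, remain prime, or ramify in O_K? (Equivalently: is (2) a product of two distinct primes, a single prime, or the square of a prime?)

19 mod 4 = 3, hence disc K = 4·19 = 76 and O_K = ℤ[√19].
disc(K) = 76 = 2·38, so p = 2 is ramified.

ramified — (2) = 𝔭²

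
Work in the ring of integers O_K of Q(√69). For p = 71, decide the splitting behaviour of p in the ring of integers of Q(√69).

remains prime (inert)

Since 69 ≡ 1 mod 4, the ring of integers is ℤ[(1+√69)/2] with discriminant 69.
disc(K) = 69 is not divisible by 71; 71 is unramified.
Legendre symbol by Euler's criterion: (69/71) ≡ 69^35 ≡ 70 (mod 71), i.e. (69/71) = -1.
d is a non-residue mod p, hence 71 remains inert in O_K.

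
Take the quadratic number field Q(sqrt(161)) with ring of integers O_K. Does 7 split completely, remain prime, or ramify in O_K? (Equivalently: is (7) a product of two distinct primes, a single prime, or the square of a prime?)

d = 161 ≡ 1 (mod 4), so O_K = ℤ[(1+√161)/2] and disc(K) = d = 161.
disc(K) = 161 = 7·23, so p = 7 is ramified.

ramifies in O_K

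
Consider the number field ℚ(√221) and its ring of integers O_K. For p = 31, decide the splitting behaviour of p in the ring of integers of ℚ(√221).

d = 221 ≡ 1 (mod 4), so O_K = ℤ[(1+√221)/2] and disc(K) = d = 221.
31 ∤ 221, so 31 is unramified.
(221/31) = 4^15 mod 31 = 1, giving Legendre symbol 1.
d is a quadratic residue mod p, hence 31 splits in O_K.

31 splits in O_K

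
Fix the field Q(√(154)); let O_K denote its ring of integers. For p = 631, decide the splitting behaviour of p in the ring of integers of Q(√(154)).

splits completely

Since 154 ≢ 1 mod 4, the ring of integers is ℤ[√154] with discriminant 4·154 = 616.
Since gcd(631, 616) = 1 the prime 631 does not ramify.
(154/631) = 154^315 mod 631 = 1, giving Legendre symbol 1.
(154/631) = 1, so 631 splits.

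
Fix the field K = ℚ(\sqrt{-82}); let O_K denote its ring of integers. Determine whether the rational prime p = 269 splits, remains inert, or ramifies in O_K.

-82 mod 4 = 2, hence disc K = 4·(-82) = -328 and O_K = ℤ[√-82].
Since gcd(269, -328) = 1 the prime 269 does not ramify.
(-82/269) = 187^134 mod 269 = 268, giving Legendre symbol -1.
Legendre symbol -1 ⇒ 269 is inert.

inert — (269) stays prime in O_K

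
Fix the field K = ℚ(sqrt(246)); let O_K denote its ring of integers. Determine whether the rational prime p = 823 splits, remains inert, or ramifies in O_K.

d = 246 ≡ 2 (mod 4), so O_K = ℤ[√246] and disc(K) = 4d = 984.
disc(K) = 984 is not divisible by 823; 823 is unramified.
Legendre symbol by Euler's criterion: (246/823) ≡ 246^411 ≡ 1 (mod 823), i.e. (246/823) = 1.
(246/823) = 1, so 823 splits.

split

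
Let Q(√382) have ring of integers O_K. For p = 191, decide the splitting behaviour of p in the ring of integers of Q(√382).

d = 382 ≡ 2 (mod 4), so O_K = ℤ[√382] and disc(K) = 4d = 1528.
191 divides disc(K) = 1528, so 191 ramifies.

191 is ramified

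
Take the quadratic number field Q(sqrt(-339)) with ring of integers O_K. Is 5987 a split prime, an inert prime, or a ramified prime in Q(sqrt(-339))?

d = -339 ≡ 1 (mod 4), so O_K = ℤ[(1+√-339)/2] and disc(K) = d = -339.
disc(K) = -339 is not divisible by 5987; 5987 is unramified.
Legendre symbol by Euler's criterion: (-339/5987) ≡ (-339)^2993 ≡ 5986 (mod 5987), i.e. (-339/5987) = -1.
Legendre symbol -1 ⇒ 5987 is inert.

remains prime (inert)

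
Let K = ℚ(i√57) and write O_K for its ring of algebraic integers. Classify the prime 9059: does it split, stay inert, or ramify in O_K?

inert

-57 mod 4 = 3, hence disc K = 4·(-57) = -228 and O_K = ℤ[√-57].
disc(K) = -228 is not divisible by 9059; 9059 is unramified.
(-57/9059) = 9002^4529 mod 9059 = 9058, giving Legendre symbol -1.
(-57/9059) = -1, so 9059 is inert.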